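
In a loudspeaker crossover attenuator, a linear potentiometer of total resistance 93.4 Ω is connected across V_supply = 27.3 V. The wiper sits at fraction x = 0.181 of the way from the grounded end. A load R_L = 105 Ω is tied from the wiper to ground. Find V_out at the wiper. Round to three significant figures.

Split the track: R_lower = x·R_p = 16.91 Ω, R_upper = (1−x)·R_p = 76.49 Ω.
R_L loads the lower segment: effective lower R = 14.56 Ω.
Then V_out = V_supply · 14.56/(76.49 + 14.56) = 4.366 V.

V_out ≈ 4.37 V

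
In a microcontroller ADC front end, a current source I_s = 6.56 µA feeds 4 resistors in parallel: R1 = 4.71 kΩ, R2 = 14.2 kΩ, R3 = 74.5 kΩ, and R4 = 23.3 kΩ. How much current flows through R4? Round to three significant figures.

ΣG = 1/4.71 + 1/14.2 + 1/74.5 + 1/23.3 = 0.3391.
By the current-divider rule, I = I_s · G_k/ΣG = 6.56 × 0.1266 = 0.8303 µA.

I ≈ 0.830 µA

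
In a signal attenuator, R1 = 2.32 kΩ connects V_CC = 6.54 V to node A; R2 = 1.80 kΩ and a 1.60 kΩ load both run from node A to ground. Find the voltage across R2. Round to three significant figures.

The load sits in parallel with R2, giving an effective lower resistance R2' = R2·R_L/(R2+R_L) = 0.8471 kΩ.
Now apply the divider: V_out = 6.54 × 0.2675 = 1.749 V.

V_out ≈ 1.75 V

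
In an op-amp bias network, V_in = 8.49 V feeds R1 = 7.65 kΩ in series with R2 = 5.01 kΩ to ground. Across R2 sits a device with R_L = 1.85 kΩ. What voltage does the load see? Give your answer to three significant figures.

V_out ≈ 1.27 V

The load sits in parallel with R2, giving an effective lower resistance R2' = R2·R_L/(R2+R_L) = 1.351 kΩ.
Then V_out = V_in · R2'/(R1 + R2') = 8.49 × 1.351/9.001 = 1.274 V.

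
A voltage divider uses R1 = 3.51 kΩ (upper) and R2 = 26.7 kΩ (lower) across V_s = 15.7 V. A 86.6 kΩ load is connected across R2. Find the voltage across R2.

V_out ≈ 13.4 V

R2 ‖ R_L = (26.7 × 86.6)/(26.7 + 86.6) = 20.41 kΩ.
Now apply the divider: V_out = 15.7 × 0.8532 = 13.40 V.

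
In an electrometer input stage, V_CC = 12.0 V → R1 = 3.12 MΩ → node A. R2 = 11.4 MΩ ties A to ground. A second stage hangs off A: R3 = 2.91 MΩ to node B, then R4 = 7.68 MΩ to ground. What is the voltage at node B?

V_B ≈ 5.55 V

Looking into the second stage from A: R3 + R4 = 10.59 MΩ appears in parallel with R2.
Effective lower resistance at A: R2 ‖ 10.59 = 5.490 MΩ.
V_A = 12.0 × 5.490/(3.12 + 5.490) = 7.652 V.
Stage 2 is unloaded, so V_B = V_A · R4/(R3+R4) = 7.652 × 7.68/10.59 = 5.549 V.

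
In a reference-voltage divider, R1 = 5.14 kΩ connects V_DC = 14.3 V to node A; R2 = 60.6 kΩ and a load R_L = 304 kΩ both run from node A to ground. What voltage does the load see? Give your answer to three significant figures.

V_out ≈ 13.0 V

First combine the lower leg with the load: R2 ‖ R_L = 50.53 kΩ.
Now apply the divider: V_out = 14.3 × 0.9077 = 12.98 V.
(Unloaded it would be 13.2 V; the load pulls it down.)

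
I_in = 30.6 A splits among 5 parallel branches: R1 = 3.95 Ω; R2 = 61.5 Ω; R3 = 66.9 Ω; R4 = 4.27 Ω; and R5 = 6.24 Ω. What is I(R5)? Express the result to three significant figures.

I ≈ 7.22 A

Conductances: ΣG = 1/3.95 + 1/61.5 + 1/66.9 + 1/4.27 + 1/6.24 = 0.6788 (1/Ω).
Current divider: I(R5) = I_in · G_k/ΣG = 30.6 × (0.1603/0.6788) = 30.6 × 0.2361 = 7.224 A.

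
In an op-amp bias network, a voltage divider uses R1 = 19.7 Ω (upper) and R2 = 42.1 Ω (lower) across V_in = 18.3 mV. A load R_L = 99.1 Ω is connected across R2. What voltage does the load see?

R2 ‖ R_L = (42.1 × 99.1)/(42.1 + 99.1) = 29.55 Ω.
Then V_out = V_in · R2'/(R1 + R2') = 18.3 × 29.55/49.25 = 10.98 mV.
(Unloaded it would be 12.5 mV; the load pulls it down.)

V_out ≈ 11.0 mV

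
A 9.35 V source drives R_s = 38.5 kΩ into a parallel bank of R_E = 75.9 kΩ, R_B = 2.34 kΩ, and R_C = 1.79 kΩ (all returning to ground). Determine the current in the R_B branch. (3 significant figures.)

Equivalent of the parallel group: R_p = 1.001 kΩ.
V_A = 9.35 × 1.001/39.50 = 0.2369 V.
I(R_B) = V_A / R_B = 0.2369/2.34 = 0.1012 mA.

I ≈ 0.101 mA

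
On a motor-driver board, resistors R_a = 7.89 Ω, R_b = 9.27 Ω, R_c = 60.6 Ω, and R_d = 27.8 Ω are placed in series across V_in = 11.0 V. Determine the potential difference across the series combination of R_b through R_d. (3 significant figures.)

V ≈ 10.2 V

Series total: ΣR = 7.89 + 9.27 + 60.6 + 27.8 = 105.6 Ω.
R_{R_b..R_d} = 9.27 + 60.6 + 27.8 = 97.67 Ω.
By the voltage-divider rule, V = 11.0 × 97.67/105.6 = 10.18 V.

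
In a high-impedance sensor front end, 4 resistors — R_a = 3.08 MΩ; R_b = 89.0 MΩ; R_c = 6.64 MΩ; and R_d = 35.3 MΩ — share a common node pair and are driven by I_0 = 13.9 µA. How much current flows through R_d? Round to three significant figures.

I ≈ 0.765 µA

Conductances: ΣG = 1/3.08 + 1/89.0 + 1/6.64 + 1/35.3 = 0.5148 (1/MΩ).
By the current-divider rule, I = I_0 · G_k/ΣG = 13.9 × 0.05502 = 0.7648 µA.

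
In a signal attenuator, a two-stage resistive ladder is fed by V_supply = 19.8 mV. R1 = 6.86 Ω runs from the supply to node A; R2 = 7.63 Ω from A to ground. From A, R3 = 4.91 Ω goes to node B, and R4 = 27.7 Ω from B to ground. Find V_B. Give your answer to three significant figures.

The second stage (R3 + R4 = 32.61 Ω) loads node A in parallel with R2.
R2 ‖ (R3+R4) = 6.183 Ω.
V_A = 19.8 × 6.183/(6.86 + 6.183) = 9.386 mV.
Stage 2 is unloaded, so V_B = V_A · R4/(R3+R4) = 9.386 × 27.7/32.61 = 7.973 mV.

V_B ≈ 7.97 mV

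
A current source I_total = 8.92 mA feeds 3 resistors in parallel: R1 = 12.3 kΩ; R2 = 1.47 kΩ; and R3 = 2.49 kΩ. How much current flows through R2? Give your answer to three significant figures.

Conductances: ΣG = 1/12.3 + 1/1.47 + 1/2.49 = 1.163 (1/kΩ).
By the current-divider rule, I = I_total · G_k/ΣG = 8.92 × 0.5848 = 5.217 mA.

I ≈ 5.22 mA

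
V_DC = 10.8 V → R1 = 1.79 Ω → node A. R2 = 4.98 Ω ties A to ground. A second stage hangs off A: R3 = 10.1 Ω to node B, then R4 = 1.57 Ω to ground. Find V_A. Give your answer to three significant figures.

V_A ≈ 7.14 V

Node A sees R2 in parallel with the series input of stage 2, R3 + R4 = 11.67 Ω.
Effective lower resistance at A: R2 ‖ 11.67 = 3.490 Ω.
V_A = 10.8 × 3.490/(1.79 + 3.490) = 7.139 V.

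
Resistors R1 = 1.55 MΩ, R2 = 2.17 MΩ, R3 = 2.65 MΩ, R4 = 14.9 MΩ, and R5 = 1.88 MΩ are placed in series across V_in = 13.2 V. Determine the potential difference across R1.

V ≈ 0.884 V

Series total: ΣR = 1.55 + 2.17 + 2.65 + 14.9 + 1.88 = 23.15 MΩ.
By the voltage-divider rule, V = 13.2 × 1.550/23.15 = 0.8838 V.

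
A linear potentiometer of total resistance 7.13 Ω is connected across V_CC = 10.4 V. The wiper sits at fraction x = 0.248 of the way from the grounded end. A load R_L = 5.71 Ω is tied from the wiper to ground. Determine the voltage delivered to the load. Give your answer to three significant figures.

V_out ≈ 2.09 V

The pot divides into 5.362 Ω above the wiper and 1.768 Ω below.
Lower segment in parallel with the load: 1.768 ‖ 5.71 = 1.350 Ω.
V_out = 10.4 × 1.350/(5.362 + 1.350) = 2.092 V.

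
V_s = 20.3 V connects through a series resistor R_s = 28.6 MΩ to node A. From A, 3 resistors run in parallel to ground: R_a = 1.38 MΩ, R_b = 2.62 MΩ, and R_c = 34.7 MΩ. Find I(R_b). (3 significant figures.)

I ≈ 0.232 µA

Combine the parallel branches: R_p = (1/1.38 + 1/2.62 + 1/34.7)⁻¹ = 0.8810 MΩ.
V_A by voltage divider: V_A = 20.3 × 0.8810/(28.6 + 0.8810) = 0.6066 V.
Branch current I = V_A/R_b = 0.6066/2.62 = 0.2315 µA.
(Equivalently: I_total = 0.6886 µA, then current-divider fraction G_k/ΣG = 0.3362.)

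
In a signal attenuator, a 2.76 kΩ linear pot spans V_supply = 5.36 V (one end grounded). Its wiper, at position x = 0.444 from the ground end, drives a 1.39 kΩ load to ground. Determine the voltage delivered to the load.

The pot divides into 1.535 kΩ above the wiper and 1.225 kΩ below.
(x·R_p) ‖ R_L = 0.6513 kΩ.
Loaded-divider output: V_out = 5.36 × 0.2980 = 1.597 V.
(Unloaded: V_out = x·V_supply = 2.38 V.)

V_out ≈ 1.60 V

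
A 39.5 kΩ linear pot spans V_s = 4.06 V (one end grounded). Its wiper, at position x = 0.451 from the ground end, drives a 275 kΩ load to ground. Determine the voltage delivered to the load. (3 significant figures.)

V_out ≈ 1.77 V

Split the track: R_lower = x·R_p = 17.81 kΩ, R_upper = (1−x)·R_p = 21.69 kΩ.
(x·R_p) ‖ R_L = 16.73 kΩ.
Loaded-divider output: V_out = 4.06 × 0.4355 = 1.768 V.
(Unloaded: V_out = x·V_s = 1.83 V.)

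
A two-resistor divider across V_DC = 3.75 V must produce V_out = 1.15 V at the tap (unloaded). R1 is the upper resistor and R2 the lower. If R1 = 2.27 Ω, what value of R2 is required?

R2 ≈ 1.00 Ω

The divider ratio is R2/(R1+R2) = 1.15/3.75 = 0.3067.
Rearranging, R2 = R1·k/(1−k) = 2.27 × 0.4423 = 1.004 Ω.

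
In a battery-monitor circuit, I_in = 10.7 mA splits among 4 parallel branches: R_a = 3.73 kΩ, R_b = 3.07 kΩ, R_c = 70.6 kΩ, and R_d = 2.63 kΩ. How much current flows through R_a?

I ≈ 2.90 mA

Conductances: ΣG = 1/3.73 + 1/3.07 + 1/70.6 + 1/2.63 = 0.9882 (1/kΩ).
Current divider: I(R_a) = I_in · G_k/ΣG = 10.7 × (0.2681/0.9882) = 10.7 × 0.2713 = 2.903 mA.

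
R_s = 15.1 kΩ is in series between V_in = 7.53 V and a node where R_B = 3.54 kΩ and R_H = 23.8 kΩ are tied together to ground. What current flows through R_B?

I ≈ 0.361 mA

Equivalent of the parallel group: R_p = 3.082 kΩ.
Node voltage V_A = V_in · R_p/(R_s + R_p) = 7.53 × 0.1695 = 1.276 V.
I(R_B) = V_A / R_B = 1.276/3.54 = 0.3605 mA.
(Equivalently: I_total = 0.4142 mA, then current-divider fraction G_k/ΣG = 0.8705.)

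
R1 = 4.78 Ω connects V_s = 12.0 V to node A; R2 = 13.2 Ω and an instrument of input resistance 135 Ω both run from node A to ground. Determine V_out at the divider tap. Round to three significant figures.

First combine the lower leg with the load: R2 ‖ R_L = 12.02 Ω.
Then V_out = V_s · R2'/(R1 + R2') = 12.0 × 12.02/16.80 = 8.587 V.
(Unloaded it would be 8.81 V; the load pulls it down.)

V_out ≈ 8.59 V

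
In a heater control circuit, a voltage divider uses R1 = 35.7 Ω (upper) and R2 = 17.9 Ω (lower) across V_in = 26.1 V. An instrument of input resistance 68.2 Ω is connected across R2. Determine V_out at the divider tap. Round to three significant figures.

The load sits in parallel with R2, giving an effective lower resistance R2' = R2·R_L/(R2+R_L) = 14.18 Ω.
Then V_out = V_in · R2'/(R1 + R2') = 26.1 × 14.18/49.88 = 7.419 V.

V_out ≈ 7.42 V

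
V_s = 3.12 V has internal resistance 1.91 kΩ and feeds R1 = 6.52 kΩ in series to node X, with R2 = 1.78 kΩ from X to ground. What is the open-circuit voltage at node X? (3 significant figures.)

R1' = 1.91 + 6.52 = 8.430 kΩ (source resistance + R1).
With X open, the divider is unloaded: V_th = 3.12 × 1.78/10.21 = 0.5439 V.

V_th ≈ 0.544 V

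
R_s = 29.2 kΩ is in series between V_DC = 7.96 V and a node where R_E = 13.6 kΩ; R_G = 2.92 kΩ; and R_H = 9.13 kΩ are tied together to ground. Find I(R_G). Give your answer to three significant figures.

Equivalent of the parallel group: R_p = 1.903 kΩ.
V_A = 7.96 × 1.903/31.10 = 0.4870 V.
Branch current I = V_A/R_G = 0.4870/2.92 = 0.1668 mA.
(Equivalently: I_total = 0.2559 mA, then current-divider fraction G_k/ΣG = 0.6517.)

I ≈ 0.167 mA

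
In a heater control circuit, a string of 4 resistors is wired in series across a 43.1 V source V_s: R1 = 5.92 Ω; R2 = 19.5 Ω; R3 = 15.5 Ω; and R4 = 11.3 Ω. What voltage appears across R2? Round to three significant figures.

V ≈ 16.1 V

ΣR = 5.92 + 19.5 + 15.5 + 11.3 = 52.22 Ω.
Voltage divider: V = V_s · (19.50 / 52.22) = 43.1 × 0.3734 = 16.09 V.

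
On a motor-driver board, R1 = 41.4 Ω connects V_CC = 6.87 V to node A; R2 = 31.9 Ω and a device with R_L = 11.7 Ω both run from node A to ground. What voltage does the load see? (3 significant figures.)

V_out ≈ 1.18 V

The load sits in parallel with R2, giving an effective lower resistance R2' = R2·R_L/(R2+R_L) = 8.560 Ω.
Voltage divider with the loaded lower leg: V_out = 6.87 × 8.560/(41.4 + 8.560) = 6.87 × 0.1713 = 1.177 V.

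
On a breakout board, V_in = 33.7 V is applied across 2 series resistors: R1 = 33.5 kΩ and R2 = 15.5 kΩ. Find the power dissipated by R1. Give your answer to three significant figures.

P ≈ 15.8 mW

Series current I = V_in/ΣR = 33.7/49.00 = 0.6878 mA.
P = I²R = 0.4730 × 33.5 = 15.85 mW.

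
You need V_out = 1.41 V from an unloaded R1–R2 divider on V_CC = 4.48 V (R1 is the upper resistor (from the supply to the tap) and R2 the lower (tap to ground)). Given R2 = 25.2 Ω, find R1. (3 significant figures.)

Required fraction k = V_out/V_CC = 0.3147.
Rearranging, R1 = R2·(1−k)/k = 25.2 × 2.177 = 54.87 Ω.

R1 ≈ 54.9 Ω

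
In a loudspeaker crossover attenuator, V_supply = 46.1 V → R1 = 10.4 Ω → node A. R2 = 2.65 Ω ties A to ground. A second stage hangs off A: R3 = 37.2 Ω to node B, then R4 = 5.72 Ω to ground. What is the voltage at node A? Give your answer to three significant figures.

Node A sees R2 in parallel with the series input of stage 2, R3 + R4 = 42.92 Ω.
Effective lower resistance at A: R2 ‖ 42.92 = 2.496 Ω.
So V_A = 46.1 × 0.1935 = 8.922 V.

V_A ≈ 8.92 V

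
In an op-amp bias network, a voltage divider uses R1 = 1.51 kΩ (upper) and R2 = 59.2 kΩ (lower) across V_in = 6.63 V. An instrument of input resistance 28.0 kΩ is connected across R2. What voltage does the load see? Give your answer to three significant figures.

V_out ≈ 6.14 V

The load sits in parallel with R2, giving an effective lower resistance R2' = R2·R_L/(R2+R_L) = 19.01 kΩ.
Then V_out = V_in · R2'/(R1 + R2') = 6.63 × 19.01/20.52 = 6.142 V.
(Unloaded it would be 6.47 V; the load pulls it down.)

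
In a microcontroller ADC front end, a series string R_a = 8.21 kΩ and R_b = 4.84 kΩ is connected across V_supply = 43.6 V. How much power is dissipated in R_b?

P ≈ 54.0 mW

The common current is I = 43.6/13.05 = 3.341 mA.
V(R_b) = I·R = 16.17 V; P = V·I = 16.17 × 3.341 = 54.03 mW.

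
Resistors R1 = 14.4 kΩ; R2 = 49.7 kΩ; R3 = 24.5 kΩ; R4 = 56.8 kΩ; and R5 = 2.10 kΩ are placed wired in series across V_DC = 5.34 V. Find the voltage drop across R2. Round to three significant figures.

V ≈ 1.80 V

Total series resistance ΣR = 14.4 + 49.7 + 24.5 + 56.8 + 2.10 = 147.5 kΩ.
Voltage divider: V = V_DC · (49.70 / 147.5) = 5.34 × 0.3369 = 1.799 V.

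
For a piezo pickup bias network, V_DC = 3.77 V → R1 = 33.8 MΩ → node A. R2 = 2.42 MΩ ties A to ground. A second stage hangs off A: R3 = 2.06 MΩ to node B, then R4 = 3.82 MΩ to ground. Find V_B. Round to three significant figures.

V_B ≈ 0.118 V

The second stage (R3 + R4 = 5.880 MΩ) loads node A in parallel with R2.
R2 ‖ (R3+R4) = 1.714 MΩ.
First divider: V_A = V_DC · 1.714/(33.8 + 1.714) = 0.1820 V.
Then the unloaded second divider: V_B = V_A × R4/(R3+R4) = 0.1820 × 0.6497 = 0.1182 V.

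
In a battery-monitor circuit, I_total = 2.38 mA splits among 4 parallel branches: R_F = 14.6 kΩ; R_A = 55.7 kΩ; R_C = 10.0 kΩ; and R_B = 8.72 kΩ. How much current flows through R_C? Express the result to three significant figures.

I ≈ 0.790 mA

Conductances: ΣG = 1/14.6 + 1/55.7 + 1/10.0 + 1/8.72 = 0.3011 (1/kΩ).
Current divider: I(R_C) = I_total · G_k/ΣG = 2.38 × (0.1000/0.3011) = 2.38 × 0.3321 = 0.7904 mA.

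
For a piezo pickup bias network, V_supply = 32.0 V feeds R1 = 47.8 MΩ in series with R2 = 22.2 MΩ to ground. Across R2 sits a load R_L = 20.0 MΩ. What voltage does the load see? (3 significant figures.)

The load sits in parallel with R2, giving an effective lower resistance R2' = R2·R_L/(R2+R_L) = 10.52 MΩ.
Now apply the divider: V_out = 32.0 × 0.1804 = 5.773 V.
(Unloaded it would be 10.1 V; the load pulls it down.)

V_out ≈ 5.77 V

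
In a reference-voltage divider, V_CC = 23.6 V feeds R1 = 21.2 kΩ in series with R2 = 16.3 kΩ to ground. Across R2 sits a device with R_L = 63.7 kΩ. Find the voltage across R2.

R2 ‖ R_L = (16.3 × 63.7)/(16.3 + 63.7) = 12.98 kΩ.
Then V_out = V_CC · R2'/(R1 + R2') = 23.6 × 12.98/34.18 = 8.962 V.

V_out ≈ 8.96 V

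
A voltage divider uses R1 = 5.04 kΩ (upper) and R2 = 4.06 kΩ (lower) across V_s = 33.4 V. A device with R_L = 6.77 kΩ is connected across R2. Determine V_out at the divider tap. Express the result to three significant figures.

V_out ≈ 11.2 V

The load sits in parallel with R2, giving an effective lower resistance R2' = R2·R_L/(R2+R_L) = 2.538 kΩ.
Then V_out = V_s · R2'/(R1 + R2') = 33.4 × 2.538/7.578 = 11.19 V.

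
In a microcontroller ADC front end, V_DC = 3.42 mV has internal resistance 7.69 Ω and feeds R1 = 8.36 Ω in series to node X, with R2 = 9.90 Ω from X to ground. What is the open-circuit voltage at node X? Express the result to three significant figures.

V_th ≈ 1.30 mV

R1' = 7.69 + 8.36 = 16.05 Ω (source resistance + R1).
Open-circuit (no load on X): V_th = V_DC · R2/(R1' + R2) = 3.42 × 9.90/(16.05 + 9.90) = 1.305 mV.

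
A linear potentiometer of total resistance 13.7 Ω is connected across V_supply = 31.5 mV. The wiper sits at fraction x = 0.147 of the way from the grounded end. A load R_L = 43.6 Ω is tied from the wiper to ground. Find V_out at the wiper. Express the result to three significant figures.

The pot divides into 11.69 Ω above the wiper and 2.014 Ω below.
R_L loads the lower segment: effective lower R = 1.925 Ω.
Loaded-divider output: V_out = 31.5 × 0.1414 = 4.455 mV.
(Unloaded: V_out = x·V_supply = 4.63 mV.)

V_out ≈ 4.45 mV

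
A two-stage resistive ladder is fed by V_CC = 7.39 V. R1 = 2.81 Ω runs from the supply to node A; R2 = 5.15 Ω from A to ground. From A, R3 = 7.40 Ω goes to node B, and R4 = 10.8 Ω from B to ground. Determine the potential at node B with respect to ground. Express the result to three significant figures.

The second stage (R3 + R4 = 18.20 Ω) loads node A in parallel with R2.
Effective lower resistance at A: R2 ‖ 18.20 = 4.014 Ω.
So V_A = 7.39 × 0.5882 = 4.347 V.
Then the unloaded second divider: V_B = V_A × R4/(R3+R4) = 4.347 × 0.5934 = 2.580 V.

V_B ≈ 2.58 V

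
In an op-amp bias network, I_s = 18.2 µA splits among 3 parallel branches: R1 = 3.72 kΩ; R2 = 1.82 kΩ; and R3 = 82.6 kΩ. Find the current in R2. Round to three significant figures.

I ≈ 12.0 µA

ΣG = 1/3.72 + 1/1.82 + 1/82.6 = 0.8304.
By the current-divider rule, I = I_s · G_k/ΣG = 18.2 × 0.6617 = 12.04 µA.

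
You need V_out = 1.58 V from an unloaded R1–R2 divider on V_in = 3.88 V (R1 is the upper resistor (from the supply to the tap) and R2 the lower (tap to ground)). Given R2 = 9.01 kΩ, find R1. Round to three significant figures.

V_out/V_in = R2/(R1+R2) = 0.4072.
So R1 = R2 · (V_in/V_out − 1) = 9.01 × (3.88/1.58 − 1) = 9.01 × 1.456 = 13.12 kΩ.

R1 ≈ 13.1 kΩ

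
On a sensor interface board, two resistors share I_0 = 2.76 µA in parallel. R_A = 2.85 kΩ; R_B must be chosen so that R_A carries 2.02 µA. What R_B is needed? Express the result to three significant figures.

In a two-way split, I_A/I_0 = R_B/(R_A + R_B).
With f = 0.7319, R_B = R_A · f/(1−f) = 2.85 × 2.730 = 7.780 kΩ.

R_B ≈ 7.78 kΩ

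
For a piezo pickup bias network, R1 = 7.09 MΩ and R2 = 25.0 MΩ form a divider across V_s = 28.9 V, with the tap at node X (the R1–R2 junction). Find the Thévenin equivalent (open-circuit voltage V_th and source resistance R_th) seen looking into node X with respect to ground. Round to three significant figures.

Open-circuit (no load on X): V_th = V_s · R2/(R1 + R2) = 28.9 × 25.0/(7.090 + 25.0) = 22.51 V.
With V_s suppressed (replaced by a short), R_th = R1 ‖ R2 = (7.090 × 25.0)/(7.090 + 25.0) = 5.524 MΩ.

V_th ≈ 22.5 V, R_th ≈ 5.52 MΩ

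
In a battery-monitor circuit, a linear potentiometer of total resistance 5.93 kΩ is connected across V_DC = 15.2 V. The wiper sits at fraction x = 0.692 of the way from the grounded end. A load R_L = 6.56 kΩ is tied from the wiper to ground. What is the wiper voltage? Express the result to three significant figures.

V_out ≈ 8.82 V

The pot divides into 1.826 kΩ above the wiper and 4.104 kΩ below.
R_L loads the lower segment: effective lower R = 2.524 kΩ.
Loaded-divider output: V_out = 15.2 × 0.5802 = 8.819 V.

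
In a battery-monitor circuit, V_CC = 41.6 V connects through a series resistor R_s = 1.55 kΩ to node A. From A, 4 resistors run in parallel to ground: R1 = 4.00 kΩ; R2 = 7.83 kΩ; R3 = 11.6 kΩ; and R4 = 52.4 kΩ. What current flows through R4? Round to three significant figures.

I ≈ 0.454 mA

Equivalent of the parallel group: R_p = 2.070 kΩ.
V_A by voltage divider: V_A = 41.6 × 2.070/(1.55 + 2.070) = 23.79 V.
I(R4) = V_A / R4 = 23.79/52.4 = 0.4540 mA.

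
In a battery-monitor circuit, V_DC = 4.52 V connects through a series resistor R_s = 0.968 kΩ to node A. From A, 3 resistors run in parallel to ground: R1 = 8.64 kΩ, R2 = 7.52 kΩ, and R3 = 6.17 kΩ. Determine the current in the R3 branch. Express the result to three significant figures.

I ≈ 0.524 mA

Combine the parallel branches: R_p = (1/8.64 + 1/7.52 + 1/6.17)⁻¹ = 2.434 kΩ.
V_A = 4.52 × 2.434/3.402 = 3.234 V.
Branch current I = V_A/R3 = 3.234/6.17 = 0.5241 mA.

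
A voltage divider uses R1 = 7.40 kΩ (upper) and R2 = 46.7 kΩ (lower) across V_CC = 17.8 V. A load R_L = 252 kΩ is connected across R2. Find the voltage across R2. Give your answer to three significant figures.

V_out ≈ 15.0 V

R2 ‖ R_L = (46.7 × 252)/(46.7 + 252) = 39.40 kΩ.
Now apply the divider: V_out = 17.8 × 0.8419 = 14.99 V.
(Unloaded it would be 15.4 V; the load pulls it down.)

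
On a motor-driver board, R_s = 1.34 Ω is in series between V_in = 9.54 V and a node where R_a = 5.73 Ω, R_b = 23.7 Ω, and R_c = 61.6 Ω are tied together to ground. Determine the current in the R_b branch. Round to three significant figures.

Equivalent of the parallel group: R_p = 4.293 Ω.
Node voltage V_A = V_in · R_p/(R_s + R_p) = 9.54 × 0.7621 = 7.271 V.
I(R_b) = V_A / R_b = 7.271/23.7 = 0.3068 A.

I ≈ 0.307 A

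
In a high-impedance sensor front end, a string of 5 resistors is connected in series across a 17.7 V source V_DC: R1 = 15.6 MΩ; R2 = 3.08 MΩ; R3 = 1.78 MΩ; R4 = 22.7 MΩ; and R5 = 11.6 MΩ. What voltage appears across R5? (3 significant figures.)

ΣR = 15.6 + 3.08 + 1.78 + 22.7 + 11.6 = 54.76 MΩ.
V = V_DC · R/ΣR = 17.7 × 0.2118 = 3.749 V.

V ≈ 3.75 V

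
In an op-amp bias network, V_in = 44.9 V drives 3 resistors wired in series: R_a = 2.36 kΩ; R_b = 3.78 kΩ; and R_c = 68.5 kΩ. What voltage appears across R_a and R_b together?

ΣR = 2.36 + 3.78 + 68.5 = 74.64 kΩ.
R_{R_a..R_b} = 2.36 + 3.78 = 6.140 kΩ.
Voltage divider: V = V_in · (6.140 / 74.64) = 44.9 × 0.08226 = 3.694 V.

V ≈ 3.69 V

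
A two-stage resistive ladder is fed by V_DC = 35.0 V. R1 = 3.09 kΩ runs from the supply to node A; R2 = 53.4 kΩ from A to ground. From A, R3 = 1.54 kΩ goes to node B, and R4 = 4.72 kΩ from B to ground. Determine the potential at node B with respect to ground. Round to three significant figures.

V_B ≈ 17.0 V

Looking into the second stage from A: R3 + R4 = 6.260 kΩ appears in parallel with R2.
Effective lower resistance at A: R2 ‖ 6.260 = 5.603 kΩ.
V_A = 35.0 × 5.603/(3.09 + 5.603) = 22.56 V.
V_B = V_A × 0.7540 = 17.01 V.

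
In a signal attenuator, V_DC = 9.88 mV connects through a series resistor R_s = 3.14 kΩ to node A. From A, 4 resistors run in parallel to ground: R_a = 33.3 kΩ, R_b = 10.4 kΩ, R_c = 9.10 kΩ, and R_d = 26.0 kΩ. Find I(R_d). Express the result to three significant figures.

Combine the parallel branches: R_p = (1/33.3 + 1/10.4 + 1/9.10 + 1/26.0)⁻¹ = 3.643 kΩ.
V_A by voltage divider: V_A = 9.88 × 3.643/(3.14 + 3.643) = 5.306 mV.
Branch current I = V_A/R_d = 5.306/26.0 = 0.2041 µA.
(Check via current divider: I_total = 1.457 µA; share G_k/ΣG = 0.1401 → same result.)

I ≈ 0.204 µA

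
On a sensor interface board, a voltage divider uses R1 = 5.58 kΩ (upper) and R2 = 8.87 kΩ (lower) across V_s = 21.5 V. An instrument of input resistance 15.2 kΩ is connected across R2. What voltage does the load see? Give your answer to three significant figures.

V_out ≈ 10.8 V

The load sits in parallel with R2, giving an effective lower resistance R2' = R2·R_L/(R2+R_L) = 5.601 kΩ.
Then V_out = V_s · R2'/(R1 + R2') = 21.5 × 5.601/11.18 = 10.77 V.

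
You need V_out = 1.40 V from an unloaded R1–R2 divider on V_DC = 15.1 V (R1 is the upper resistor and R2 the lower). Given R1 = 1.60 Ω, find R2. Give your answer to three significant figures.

R2 ≈ 0.164 Ω

Required fraction k = V_out/V_DC = 0.09272.
R2 = R1 · 0.09272/(1 − 0.09272) = 0.1635 Ω.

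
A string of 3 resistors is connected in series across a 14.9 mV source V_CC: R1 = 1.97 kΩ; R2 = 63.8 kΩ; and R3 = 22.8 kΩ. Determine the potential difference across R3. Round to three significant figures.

Total series resistance ΣR = 1.97 + 63.8 + 22.8 = 88.57 kΩ.
By the voltage-divider rule, V = 14.9 × 22.80/88.57 = 3.836 mV.

V ≈ 3.84 mV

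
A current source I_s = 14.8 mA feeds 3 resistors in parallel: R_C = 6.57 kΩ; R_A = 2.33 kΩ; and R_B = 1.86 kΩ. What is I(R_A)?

I ≈ 5.68 mA

Conductances: ΣG = 1/6.57 + 1/2.33 + 1/1.86 = 1.119 (1/kΩ).
Current divider: I(R_A) = I_s · G_k/ΣG = 14.8 × (0.4292/1.119) = 14.8 × 0.3835 = 5.676 mA.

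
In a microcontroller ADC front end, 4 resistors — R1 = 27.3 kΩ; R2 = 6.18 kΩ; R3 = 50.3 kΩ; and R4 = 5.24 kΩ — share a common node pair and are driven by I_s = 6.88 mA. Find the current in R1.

ΣG = 1/27.3 + 1/6.18 + 1/50.3 + 1/5.24 = 0.4092.
Current divider: I(R1) = I_s · G_k/ΣG = 6.88 × (0.03663/0.4092) = 6.88 × 0.08952 = 0.6159 mA.

I ≈ 0.616 mA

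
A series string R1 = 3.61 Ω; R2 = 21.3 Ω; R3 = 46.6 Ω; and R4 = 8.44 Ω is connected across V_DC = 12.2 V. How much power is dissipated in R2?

Series current I = V_DC/ΣR = 12.2/79.95 = 0.1526 A.
V(R2) = I·R = 3.250 V; P = V·I = 3.250 × 0.1526 = 0.4960 W.

P ≈ 0.496 W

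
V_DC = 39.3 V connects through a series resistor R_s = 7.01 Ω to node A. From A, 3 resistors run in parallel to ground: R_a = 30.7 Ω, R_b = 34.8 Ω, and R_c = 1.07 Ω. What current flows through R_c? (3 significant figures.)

I ≈ 4.60 A

Equivalent of the parallel group: R_p = 1.004 Ω.
V_A by voltage divider: V_A = 39.3 × 1.004/(7.01 + 1.004) = 4.924 V.
Branch current I = V_A/R_c = 4.924/1.07 = 4.602 A.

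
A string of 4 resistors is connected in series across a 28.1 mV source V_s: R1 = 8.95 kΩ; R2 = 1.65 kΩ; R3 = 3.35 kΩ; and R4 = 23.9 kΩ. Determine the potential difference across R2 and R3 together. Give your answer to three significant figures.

Series total: ΣR = 8.95 + 1.65 + 3.35 + 23.9 = 37.85 kΩ.
R_{R2..R3} = 1.65 + 3.35 = 5.000 kΩ.
By the voltage-divider rule, V = 28.1 × 5.000/37.85 = 3.712 mV.

V ≈ 3.71 mV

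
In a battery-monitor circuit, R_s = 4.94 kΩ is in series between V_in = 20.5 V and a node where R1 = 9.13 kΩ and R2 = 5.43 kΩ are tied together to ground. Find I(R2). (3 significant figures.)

I ≈ 1.54 mA

Combine the parallel branches: R_p = (1/9.13 + 1/5.43)⁻¹ = 3.405 kΩ.
V_A by voltage divider: V_A = 20.5 × 3.405/(4.94 + 3.405) = 8.364 V.
Branch current I = V_A/R2 = 8.364/5.43 = 1.540 mA.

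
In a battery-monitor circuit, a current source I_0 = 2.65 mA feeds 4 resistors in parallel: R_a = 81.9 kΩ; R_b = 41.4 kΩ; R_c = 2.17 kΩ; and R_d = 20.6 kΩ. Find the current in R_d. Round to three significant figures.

I ≈ 0.236 mA

ΣG = 1/81.9 + 1/41.4 + 1/2.17 + 1/20.6 = 0.5457.
R_d takes the fraction G_k/ΣG = 0.04854/0.5457 = 0.08895, so I = 2.65 × 0.08895 = 0.2357 mA.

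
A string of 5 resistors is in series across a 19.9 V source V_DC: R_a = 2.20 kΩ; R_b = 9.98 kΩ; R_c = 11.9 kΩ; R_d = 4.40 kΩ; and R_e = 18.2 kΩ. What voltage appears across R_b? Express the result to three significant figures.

V ≈ 4.25 V

Total series resistance ΣR = 2.20 + 9.98 + 11.9 + 4.40 + 18.2 = 46.68 kΩ.
By the voltage-divider rule, V = 19.9 × 9.980/46.68 = 4.255 V.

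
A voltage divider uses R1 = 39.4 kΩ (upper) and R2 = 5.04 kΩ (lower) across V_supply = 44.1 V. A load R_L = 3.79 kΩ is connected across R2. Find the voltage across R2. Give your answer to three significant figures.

The load sits in parallel with R2, giving an effective lower resistance R2' = R2·R_L/(R2+R_L) = 2.163 kΩ.
Now apply the divider: V_out = 44.1 × 0.05205 = 2.295 V.
(Unloaded it would be 5.00 V; the load pulls it down.)

V_out ≈ 2.30 V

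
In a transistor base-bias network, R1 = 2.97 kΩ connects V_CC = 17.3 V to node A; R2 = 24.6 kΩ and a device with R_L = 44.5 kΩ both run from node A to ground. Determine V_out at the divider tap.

First combine the lower leg with the load: R2 ‖ R_L = 15.84 kΩ.
Voltage divider with the loaded lower leg: V_out = 17.3 × 15.84/(2.97 + 15.84) = 17.3 × 0.8421 = 14.57 V.
(Unloaded it would be 15.4 V; the load pulls it down.)

V_out ≈ 14.6 V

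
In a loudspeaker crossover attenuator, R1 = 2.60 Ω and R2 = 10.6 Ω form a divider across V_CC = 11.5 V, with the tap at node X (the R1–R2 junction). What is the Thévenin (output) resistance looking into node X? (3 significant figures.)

With V_CC suppressed (replaced by a short), R_th = R1 ‖ R2 = (2.600 × 10.6)/(2.600 + 10.6) = 2.088 Ω.

R_th ≈ 2.09 Ω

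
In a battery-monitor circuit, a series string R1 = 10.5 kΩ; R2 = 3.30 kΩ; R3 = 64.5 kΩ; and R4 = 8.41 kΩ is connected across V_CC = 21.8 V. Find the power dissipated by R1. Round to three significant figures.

P ≈ 0.664 mW

ΣR = 86.71 kΩ → I = 21.8/86.71 = 0.2514 mA.
P(R1) = I²·R1 = (0.2514)² × 10.5 = 0.6637 mW.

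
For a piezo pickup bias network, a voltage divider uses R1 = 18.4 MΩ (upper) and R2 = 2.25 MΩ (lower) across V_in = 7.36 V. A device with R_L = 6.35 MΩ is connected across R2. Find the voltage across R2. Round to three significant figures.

First combine the lower leg with the load: R2 ‖ R_L = 1.661 MΩ.
Voltage divider with the loaded lower leg: V_out = 7.36 × 1.661/(18.4 + 1.661) = 7.36 × 0.08281 = 0.6095 V.
(Unloaded it would be 0.802 V; the load pulls it down.)

V_out ≈ 0.610 V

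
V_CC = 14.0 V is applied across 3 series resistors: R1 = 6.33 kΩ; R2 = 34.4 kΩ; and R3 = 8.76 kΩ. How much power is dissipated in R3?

P ≈ 0.701 mW

The common current is I = 14.0/49.49 = 0.2829 mA.
P = I²R = 0.08002 × 8.76 = 0.7010 mW.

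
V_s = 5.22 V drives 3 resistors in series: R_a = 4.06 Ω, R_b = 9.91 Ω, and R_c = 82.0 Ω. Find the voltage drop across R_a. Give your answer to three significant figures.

ΣR = 4.06 + 9.91 + 82.0 = 95.97 Ω.
By the voltage-divider rule, V = 5.22 × 4.060/95.97 = 0.2208 V.

V ≈ 0.221 V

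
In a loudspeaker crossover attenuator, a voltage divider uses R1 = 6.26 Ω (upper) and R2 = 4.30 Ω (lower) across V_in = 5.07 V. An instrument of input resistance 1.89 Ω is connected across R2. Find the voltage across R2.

V_out ≈ 0.879 V

R2 ‖ R_L = (4.30 × 1.89)/(4.30 + 1.89) = 1.313 Ω.
Voltage divider with the loaded lower leg: V_out = 5.07 × 1.313/(6.26 + 1.313) = 5.07 × 0.1734 = 0.8790 V.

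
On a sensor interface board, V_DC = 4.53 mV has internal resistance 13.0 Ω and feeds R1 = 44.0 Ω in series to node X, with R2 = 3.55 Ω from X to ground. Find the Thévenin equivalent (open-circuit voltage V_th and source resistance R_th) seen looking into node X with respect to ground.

V_th ≈ 0.266 mV, R_th ≈ 3.34 Ω

R1' = 13.0 + 44.0 = 57.00 Ω (source resistance + R1).
V_th is the unloaded tap voltage: V_DC · R2/(R1'+R2) = 4.53 × 0.05863 = 0.2656 mV.
Looking into X with the source shorted: R_th = R1'·R2/(R1'+R2) = 57.00 × 3.55/60.55 = 3.342 Ω.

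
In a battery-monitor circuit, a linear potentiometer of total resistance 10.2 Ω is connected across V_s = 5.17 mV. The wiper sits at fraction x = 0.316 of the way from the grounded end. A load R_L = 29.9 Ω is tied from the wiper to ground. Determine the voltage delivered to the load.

V_out ≈ 1.52 mV

Split the track: R_lower = x·R_p = 3.223 Ω, R_upper = (1−x)·R_p = 6.977 Ω.
R_L loads the lower segment: effective lower R = 2.910 Ω.
Loaded-divider output: V_out = 5.17 × 0.2943 = 1.522 mV.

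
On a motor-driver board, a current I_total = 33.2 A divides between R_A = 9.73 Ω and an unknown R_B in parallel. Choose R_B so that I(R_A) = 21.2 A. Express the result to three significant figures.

The fraction through R_A equals R_B/(R_A+R_B).
21.2/33.2 = R_B/(R_A + R_B) → R_B = R_A · (0.6386)/(1 − 0.6386) = 9.73 × 1.767 = 17.19 Ω.

R_B ≈ 17.2 Ω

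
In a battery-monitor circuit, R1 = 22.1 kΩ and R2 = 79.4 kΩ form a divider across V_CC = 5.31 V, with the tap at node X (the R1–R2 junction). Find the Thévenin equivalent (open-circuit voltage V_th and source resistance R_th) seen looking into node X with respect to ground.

V_th ≈ 4.15 V, R_th ≈ 17.3 kΩ

V_th is the unloaded tap voltage: V_CC · R2/(R1+R2) = 5.31 × 0.7823 = 4.154 V.
Zeroing V_CC shorts the top of R1 to ground, so R_th = R1 ‖ R2 = 17.29 kΩ.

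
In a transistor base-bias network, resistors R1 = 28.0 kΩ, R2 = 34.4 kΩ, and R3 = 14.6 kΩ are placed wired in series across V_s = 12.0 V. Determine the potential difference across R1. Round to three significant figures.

Series total: ΣR = 28.0 + 34.4 + 14.6 = 77.00 kΩ.
V = V_s · R/ΣR = 12.0 × 0.3636 = 4.364 V.

V ≈ 4.36 V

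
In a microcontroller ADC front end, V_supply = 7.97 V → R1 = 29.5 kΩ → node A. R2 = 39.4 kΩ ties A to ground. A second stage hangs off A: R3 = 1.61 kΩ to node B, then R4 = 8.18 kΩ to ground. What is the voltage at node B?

V_B ≈ 1.40 V

Looking into the second stage from A: R3 + R4 = 9.790 kΩ appears in parallel with R2.
R2 ‖ (R3+R4) = 7.842 kΩ.
So V_A = 7.97 × 0.2100 = 1.674 V.
Stage 2 is unloaded, so V_B = V_A · R4/(R3+R4) = 1.674 × 8.18/9.790 = 1.398 V.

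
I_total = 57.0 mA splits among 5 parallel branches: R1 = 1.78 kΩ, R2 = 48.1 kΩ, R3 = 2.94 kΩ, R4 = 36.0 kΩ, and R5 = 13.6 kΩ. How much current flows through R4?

I ≈ 1.55 mA

Total conductance ΣG = 1/1.78 + 1/48.1 + 1/2.94 + 1/36.0 + 1/13.6 = 1.024 (units of 1/kΩ).
Current divider: I(R4) = I_total · G_k/ΣG = 57.0 × (0.02778/1.024) = 57.0 × 0.02713 = 1.546 mA.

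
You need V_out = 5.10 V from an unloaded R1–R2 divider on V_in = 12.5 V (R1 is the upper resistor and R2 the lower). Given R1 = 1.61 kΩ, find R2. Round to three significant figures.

R2 ≈ 1.11 kΩ

The divider ratio is R2/(R1+R2) = 5.10/12.5 = 0.4080.
So R2 = R1 · V_out/(V_in − V_out) = 1.61 × 5.10/(12.5 − 5.10) = 1.61 × 0.6892 = 1.110 kΩ.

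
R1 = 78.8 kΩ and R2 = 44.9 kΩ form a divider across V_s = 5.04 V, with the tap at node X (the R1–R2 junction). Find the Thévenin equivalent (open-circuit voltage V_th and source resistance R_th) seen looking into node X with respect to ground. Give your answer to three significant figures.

Open-circuit (no load on X): V_th = V_s · R2/(R1 + R2) = 5.04 × 44.9/(78.80 + 44.9) = 1.829 V.
With V_s suppressed (replaced by a short), R_th = R1 ‖ R2 = (78.80 × 44.9)/(78.80 + 44.9) = 28.60 kΩ.

V_th ≈ 1.83 V, R_th ≈ 28.6 kΩ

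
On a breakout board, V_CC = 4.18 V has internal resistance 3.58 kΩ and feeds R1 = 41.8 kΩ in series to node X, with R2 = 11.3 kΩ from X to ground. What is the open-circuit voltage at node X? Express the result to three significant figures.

R1' = 3.58 + 41.8 = 45.38 kΩ (source resistance + R1).
Open-circuit (no load on X): V_th = V_CC · R2/(R1' + R2) = 4.18 × 11.3/(45.38 + 11.3) = 0.8333 V.

V_th ≈ 0.833 V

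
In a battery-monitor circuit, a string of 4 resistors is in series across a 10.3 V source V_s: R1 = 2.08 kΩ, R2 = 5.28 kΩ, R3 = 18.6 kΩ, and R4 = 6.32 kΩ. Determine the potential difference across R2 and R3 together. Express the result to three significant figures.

Series total: ΣR = 2.08 + 5.28 + 18.6 + 6.32 = 32.28 kΩ.
R_{R2..R3} = 5.28 + 18.6 = 23.88 kΩ.
Voltage divider: V = V_s · (23.88 / 32.28) = 10.3 × 0.7398 = 7.620 V.

V ≈ 7.62 V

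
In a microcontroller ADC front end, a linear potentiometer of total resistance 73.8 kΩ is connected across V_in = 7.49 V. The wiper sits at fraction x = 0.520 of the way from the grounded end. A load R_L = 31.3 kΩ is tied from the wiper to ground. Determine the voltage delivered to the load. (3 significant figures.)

V_out ≈ 2.45 V

The pot divides into 35.42 kΩ above the wiper and 38.38 kΩ below.
R_L loads the lower segment: effective lower R = 17.24 kΩ.
V_out = 7.49 × 17.24/(35.42 + 17.24) = 2.452 V.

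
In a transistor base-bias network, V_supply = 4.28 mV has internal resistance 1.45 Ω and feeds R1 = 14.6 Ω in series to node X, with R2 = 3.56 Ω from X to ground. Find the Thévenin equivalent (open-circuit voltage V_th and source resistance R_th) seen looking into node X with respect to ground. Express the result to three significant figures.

V_th ≈ 0.777 mV, R_th ≈ 2.91 Ω

R1' = 1.45 + 14.6 = 16.05 Ω (source resistance + R1).
Open-circuit (no load on X): V_th = V_supply · R2/(R1' + R2) = 4.28 × 3.56/(16.05 + 3.56) = 0.7770 mV.
Zeroing V_supply shorts the top of R1' to ground, so R_th = R1' ‖ R2 = 2.914 Ω.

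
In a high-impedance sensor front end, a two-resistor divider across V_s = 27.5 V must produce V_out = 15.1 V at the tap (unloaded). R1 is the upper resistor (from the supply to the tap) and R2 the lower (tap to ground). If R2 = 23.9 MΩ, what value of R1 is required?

Required fraction k = V_out/V_s = 0.5491.
Rearranging, R1 = R2·(1−k)/k = 23.9 × 0.8212 = 19.63 MΩ.

R1 ≈ 19.6 MΩ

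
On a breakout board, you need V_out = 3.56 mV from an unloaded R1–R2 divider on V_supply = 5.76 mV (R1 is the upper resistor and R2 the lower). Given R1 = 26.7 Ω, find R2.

R2 ≈ 43.2 Ω

V_out/V_supply = R2/(R1+R2) = 0.6181.
So R2 = R1 · V_out/(V_supply − V_out) = 26.7 × 3.56/(5.76 − 3.56) = 26.7 × 1.618 = 43.21 Ω.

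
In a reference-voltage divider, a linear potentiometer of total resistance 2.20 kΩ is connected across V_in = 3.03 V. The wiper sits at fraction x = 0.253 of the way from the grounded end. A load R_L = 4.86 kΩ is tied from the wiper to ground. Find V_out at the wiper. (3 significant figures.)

Lower segment x·R_p = 0.5566 kΩ; upper segment (1−x)·R_p = 1.643 kΩ.
R_L loads the lower segment: effective lower R = 0.4994 kΩ.
Then V_out = V_in · 0.4994/(1.643 + 0.4994) = 0.7062 V.

V_out ≈ 0.706 V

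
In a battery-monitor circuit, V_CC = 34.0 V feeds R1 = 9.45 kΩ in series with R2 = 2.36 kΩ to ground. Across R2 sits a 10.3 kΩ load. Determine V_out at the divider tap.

V_out ≈ 5.74 V

The load sits in parallel with R2, giving an effective lower resistance R2' = R2·R_L/(R2+R_L) = 1.920 kΩ.
Then V_out = V_CC · R2'/(R1 + R2') = 34.0 × 1.920/11.37 = 5.742 V.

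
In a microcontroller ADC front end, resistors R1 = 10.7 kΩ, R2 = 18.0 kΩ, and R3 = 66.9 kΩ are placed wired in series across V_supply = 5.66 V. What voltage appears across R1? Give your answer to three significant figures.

Total series resistance ΣR = 10.7 + 18.0 + 66.9 = 95.60 kΩ.
By the voltage-divider rule, V = 5.66 × 10.70/95.60 = 0.6335 V.

V ≈ 0.633 V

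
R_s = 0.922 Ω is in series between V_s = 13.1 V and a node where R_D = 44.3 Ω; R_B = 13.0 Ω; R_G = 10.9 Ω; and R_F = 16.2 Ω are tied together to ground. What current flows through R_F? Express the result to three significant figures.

Equivalent of the parallel group: R_p = 3.953 Ω.
V_A by voltage divider: V_A = 13.1 × 3.953/(0.922 + 3.953) = 10.62 V.
Branch current I = V_A/R_F = 10.62/16.2 = 0.6557 A.

I ≈ 0.656 A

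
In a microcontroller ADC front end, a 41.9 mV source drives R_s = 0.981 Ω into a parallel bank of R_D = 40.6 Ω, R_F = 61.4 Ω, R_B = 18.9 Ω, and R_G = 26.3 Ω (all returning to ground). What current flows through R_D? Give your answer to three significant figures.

I ≈ 0.914 mA

Equivalent of the parallel group: R_p = 7.584 Ω.
Node voltage V_A = V_s · R_p/(R_s + R_p) = 41.9 × 0.8855 = 37.10 mV.
I(R_D) = V_A / R_D = 37.10/40.6 = 0.9138 mA.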